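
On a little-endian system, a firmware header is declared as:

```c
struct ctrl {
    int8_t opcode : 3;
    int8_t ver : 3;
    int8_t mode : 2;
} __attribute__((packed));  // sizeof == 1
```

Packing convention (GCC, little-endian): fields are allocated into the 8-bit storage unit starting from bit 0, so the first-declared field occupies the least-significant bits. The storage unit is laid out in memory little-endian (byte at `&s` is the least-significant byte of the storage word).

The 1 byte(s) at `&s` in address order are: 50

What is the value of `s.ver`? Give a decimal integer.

2

[0]=0x50 (little-endian) → word 0x50
opcode [0+:3] = (word>>0) & 0x7 = 0
ver [3+:3] = (word>>3) & 0x7 = 2  ←
mode [6+:2] = (word>>6) & 0x3 = 1
ver signed 3b, MSB=0: value = 2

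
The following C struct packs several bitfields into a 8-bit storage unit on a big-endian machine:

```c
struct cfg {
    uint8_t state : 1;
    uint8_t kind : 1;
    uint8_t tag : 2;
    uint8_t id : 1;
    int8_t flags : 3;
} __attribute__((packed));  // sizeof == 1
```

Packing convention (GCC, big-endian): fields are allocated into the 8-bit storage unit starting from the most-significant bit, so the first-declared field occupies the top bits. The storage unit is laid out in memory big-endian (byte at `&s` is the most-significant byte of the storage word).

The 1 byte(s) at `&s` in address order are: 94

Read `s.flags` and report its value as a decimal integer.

[0]=0x94 (big-endian) → word 0x94
state [7+:1] = (word>>7) & 0x1 = 1
kind [6+:1] = (word>>6) & 0x1 = 0
tag [4+:2] = (word>>4) & 0x3 = 1
id [3+:1] = (word>>3) & 0x1 = 0
flags [0+:3] = (word>>0) & 0x7 = 4  ←
flags signed 3b, MSB=1: 4 - 8 = -4

-4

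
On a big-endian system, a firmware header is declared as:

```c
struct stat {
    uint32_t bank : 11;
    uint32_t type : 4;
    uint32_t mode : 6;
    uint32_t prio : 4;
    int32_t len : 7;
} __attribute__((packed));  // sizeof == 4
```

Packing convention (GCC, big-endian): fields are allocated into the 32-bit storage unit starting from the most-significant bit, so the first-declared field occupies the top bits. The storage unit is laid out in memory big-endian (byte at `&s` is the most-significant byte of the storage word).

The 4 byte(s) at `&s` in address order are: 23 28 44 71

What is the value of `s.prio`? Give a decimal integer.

[0]=0x23 [1]=0x28 [2]=0x44 [3]=0x71 (big-endian) → word 0x23284471
bank [21+:11] = (word>>21) & 0x7ff = 281
type [17+:4] = (word>>17) & 0xf = 4
mode [11+:6] = (word>>11) & 0x3f = 8
prio [7+:4] = (word>>7) & 0xf = 8  ←
len [0+:7] = (word>>0) & 0x7f = 113

8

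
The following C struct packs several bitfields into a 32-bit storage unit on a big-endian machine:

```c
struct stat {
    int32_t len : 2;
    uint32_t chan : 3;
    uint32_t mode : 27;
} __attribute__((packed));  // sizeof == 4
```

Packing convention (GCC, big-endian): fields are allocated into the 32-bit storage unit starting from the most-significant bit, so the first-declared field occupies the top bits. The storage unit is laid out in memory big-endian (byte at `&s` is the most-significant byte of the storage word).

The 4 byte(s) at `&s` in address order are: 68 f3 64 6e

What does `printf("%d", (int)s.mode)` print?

[0]=0x68 [1]=0xf3 [2]=0x64 [3]=0x6e (big-endian) → word 0x68f3646e
len [30+:2] = (word>>30) & 0x3 = 1
chan [27+:3] = (word>>27) & 0x7 = 5
mode [0+:27] = (word>>0) & 0x7ffffff = 15950958  ←

15950958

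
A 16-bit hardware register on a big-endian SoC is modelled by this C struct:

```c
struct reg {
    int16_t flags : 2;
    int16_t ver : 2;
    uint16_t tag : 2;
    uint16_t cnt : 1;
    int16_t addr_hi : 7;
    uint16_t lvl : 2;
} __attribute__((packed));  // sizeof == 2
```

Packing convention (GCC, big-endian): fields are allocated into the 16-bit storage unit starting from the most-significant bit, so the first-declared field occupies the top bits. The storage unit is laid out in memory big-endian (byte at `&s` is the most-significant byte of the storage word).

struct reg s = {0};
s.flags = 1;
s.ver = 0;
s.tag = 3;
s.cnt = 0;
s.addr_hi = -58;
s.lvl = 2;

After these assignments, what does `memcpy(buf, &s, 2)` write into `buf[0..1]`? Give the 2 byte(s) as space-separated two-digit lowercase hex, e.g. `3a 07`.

[14+:2] flags=1 & 0x3 = 0x1; word=0x4000
[12+:2] ver=0 & 0x3 = 0x0; word=0x4000
[10+:2] tag=3 & 0x3 = 0x3; word=0x4c00
[9+:1] cnt=0 & 0x1 = 0x0; word=0x4c00
[2+:7] addr_hi=-58 & 0x7f = 0x46; word=0x4d18
[0+:2] lvl=2 & 0x3 = 0x2; word=0x4d1a
word = 0x4d1a → big-endian bytes:
  [0]=0x4d  [1]=0x1a

4d 1a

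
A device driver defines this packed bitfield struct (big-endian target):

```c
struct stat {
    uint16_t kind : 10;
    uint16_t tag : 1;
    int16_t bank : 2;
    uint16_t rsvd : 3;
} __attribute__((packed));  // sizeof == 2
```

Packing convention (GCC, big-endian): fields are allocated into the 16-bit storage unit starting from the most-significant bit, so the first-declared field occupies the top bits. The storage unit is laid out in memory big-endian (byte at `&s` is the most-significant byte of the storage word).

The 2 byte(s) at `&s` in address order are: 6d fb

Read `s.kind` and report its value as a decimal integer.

[0]=0x6d [1]=0xfb (big-endian) → word 0x6dfb
kind:10 @ bit 6 → (0x6dfb>>6)&0x3ff = 0x1b7  ←
tag:1 @ bit 5 → (0x6dfb>>5)&0x1 = 0x1
bank:2 @ bit 3 → (0x6dfb>>3)&0x3 = 0x3
rsvd:3 @ bit 0 → (0x6dfb>>0)&0x7 = 0x3

439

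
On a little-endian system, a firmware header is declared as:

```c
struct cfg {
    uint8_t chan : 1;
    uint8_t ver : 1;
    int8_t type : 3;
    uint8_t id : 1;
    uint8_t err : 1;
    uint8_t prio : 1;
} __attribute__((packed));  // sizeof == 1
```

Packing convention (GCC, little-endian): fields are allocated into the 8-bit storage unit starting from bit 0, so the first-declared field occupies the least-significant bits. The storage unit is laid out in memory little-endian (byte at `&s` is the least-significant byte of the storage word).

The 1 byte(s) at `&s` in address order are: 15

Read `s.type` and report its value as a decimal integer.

[0]=0x15 (little-endian) → word 0x15
chan:1 @ bit 0 → (0x15>>0)&0x1 = 0x1
ver:1 @ bit 1 → (0x15>>1)&0x1 = 0x0
type:3 @ bit 2 → (0x15>>2)&0x7 = 0x5  ←
id:1 @ bit 5 → (0x15>>5)&0x1 = 0x0
err:1 @ bit 6 → (0x15>>6)&0x1 = 0x0
prio:1 @ bit 7 → (0x15>>7)&0x1 = 0x0
type signed 3b, MSB=1: 5 - 8 = -3

-3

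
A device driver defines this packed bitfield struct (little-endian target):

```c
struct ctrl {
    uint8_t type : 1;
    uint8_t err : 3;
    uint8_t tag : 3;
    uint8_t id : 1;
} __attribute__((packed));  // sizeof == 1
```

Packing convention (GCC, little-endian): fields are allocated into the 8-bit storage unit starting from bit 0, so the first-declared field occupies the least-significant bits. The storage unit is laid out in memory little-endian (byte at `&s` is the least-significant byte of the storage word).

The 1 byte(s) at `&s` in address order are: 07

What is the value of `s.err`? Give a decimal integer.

3

[0]=0x07 (little-endian) → word 0x07
type:1 @ bit 0 → (0x07>>0)&0x1 = 0x1
err:3 @ bit 1 → (0x07>>1)&0x7 = 0x3  ←
tag:3 @ bit 4 → (0x07>>4)&0x7 = 0x0
id:1 @ bit 7 → (0x07>>7)&0x1 = 0x0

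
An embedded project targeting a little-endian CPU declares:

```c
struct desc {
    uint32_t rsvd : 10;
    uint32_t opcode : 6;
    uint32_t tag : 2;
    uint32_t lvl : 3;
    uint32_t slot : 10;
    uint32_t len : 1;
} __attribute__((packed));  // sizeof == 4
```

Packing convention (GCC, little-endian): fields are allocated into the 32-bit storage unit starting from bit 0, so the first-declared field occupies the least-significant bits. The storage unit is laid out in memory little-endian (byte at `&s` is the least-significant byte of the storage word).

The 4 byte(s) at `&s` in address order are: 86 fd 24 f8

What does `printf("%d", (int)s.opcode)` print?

63

[0]=0x86 [1]=0xfd [2]=0x24 [3]=0xf8 (little-endian) → word 0xf824fd86
rsvd:10 @ bit 0 → (0xf824fd86>>0)&0x3ff = 0x186
opcode:6 @ bit 10 → (0xf824fd86>>10)&0x3f = 0x3f  ←
tag:2 @ bit 16 → (0xf824fd86>>16)&0x3 = 0x0
lvl:3 @ bit 18 → (0xf824fd86>>18)&0x7 = 0x1
slot:10 @ bit 21 → (0xf824fd86>>21)&0x3ff = 0x3c1
len:1 @ bit 31 → (0xf824fd86>>31)&0x1 = 0x1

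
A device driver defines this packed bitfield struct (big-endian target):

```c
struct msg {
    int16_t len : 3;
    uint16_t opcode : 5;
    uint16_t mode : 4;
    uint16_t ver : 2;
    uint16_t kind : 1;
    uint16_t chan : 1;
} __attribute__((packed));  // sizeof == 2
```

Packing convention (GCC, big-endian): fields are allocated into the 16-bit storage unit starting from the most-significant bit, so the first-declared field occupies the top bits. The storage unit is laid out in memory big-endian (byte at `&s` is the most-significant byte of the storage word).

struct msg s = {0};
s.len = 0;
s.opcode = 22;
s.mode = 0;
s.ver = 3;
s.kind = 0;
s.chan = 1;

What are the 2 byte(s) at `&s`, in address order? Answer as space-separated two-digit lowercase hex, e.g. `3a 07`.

len (3b) val=0 bits=0x0 at bit 13: 0x0000
opcode (5b) val=22 bits=0x16 at bit 8: 0x1600
mode (4b) val=0 bits=0x0 at bit 4: 0x1600
ver (2b) val=3 bits=0x3 at bit 2: 0x160c
kind (1b) val=0 bits=0x0 at bit 1: 0x160c
chan (1b) val=1 bits=0x1 at bit 0: 0x160d
word = 0x160d → big-endian bytes:
  [0]=0x16  [1]=0x0d

16 0d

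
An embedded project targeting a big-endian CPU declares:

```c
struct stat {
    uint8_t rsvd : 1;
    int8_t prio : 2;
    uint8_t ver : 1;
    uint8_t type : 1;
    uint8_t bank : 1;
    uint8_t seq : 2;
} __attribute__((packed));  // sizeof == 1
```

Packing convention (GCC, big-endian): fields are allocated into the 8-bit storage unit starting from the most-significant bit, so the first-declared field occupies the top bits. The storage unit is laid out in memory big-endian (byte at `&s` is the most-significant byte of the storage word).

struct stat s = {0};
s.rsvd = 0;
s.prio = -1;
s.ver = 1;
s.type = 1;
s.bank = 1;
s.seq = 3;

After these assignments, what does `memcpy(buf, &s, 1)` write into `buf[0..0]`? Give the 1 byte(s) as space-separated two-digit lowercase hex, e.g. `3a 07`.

rsvd (1b) val=0 bits=0x0 at bit 7: 0x00
prio (2b) val=-1 bits=0x3 at bit 5: 0x60
ver (1b) val=1 bits=0x1 at bit 4: 0x70
type (1b) val=1 bits=0x1 at bit 3: 0x78
bank (1b) val=1 bits=0x1 at bit 2: 0x7c
seq (2b) val=3 bits=0x3 at bit 0: 0x7f
word = 0x7f → big-endian bytes:
  [0]=0x7f

7f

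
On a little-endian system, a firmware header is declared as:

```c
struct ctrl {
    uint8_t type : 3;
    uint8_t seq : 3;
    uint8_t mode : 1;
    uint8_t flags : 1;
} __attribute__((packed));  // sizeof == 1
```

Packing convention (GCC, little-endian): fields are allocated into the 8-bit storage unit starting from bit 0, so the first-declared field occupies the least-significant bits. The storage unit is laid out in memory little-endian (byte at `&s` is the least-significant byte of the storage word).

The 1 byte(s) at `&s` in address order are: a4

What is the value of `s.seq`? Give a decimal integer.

4

[0]=0xa4 (little-endian) → word 0xa4
type:3 @ bit 0 → (0xa4>>0)&0x7 = 0x4
seq:3 @ bit 3 → (0xa4>>3)&0x7 = 0x4  ←
mode:1 @ bit 6 → (0xa4>>6)&0x1 = 0x0
flags:1 @ bit 7 → (0xa4>>7)&0x1 = 0x1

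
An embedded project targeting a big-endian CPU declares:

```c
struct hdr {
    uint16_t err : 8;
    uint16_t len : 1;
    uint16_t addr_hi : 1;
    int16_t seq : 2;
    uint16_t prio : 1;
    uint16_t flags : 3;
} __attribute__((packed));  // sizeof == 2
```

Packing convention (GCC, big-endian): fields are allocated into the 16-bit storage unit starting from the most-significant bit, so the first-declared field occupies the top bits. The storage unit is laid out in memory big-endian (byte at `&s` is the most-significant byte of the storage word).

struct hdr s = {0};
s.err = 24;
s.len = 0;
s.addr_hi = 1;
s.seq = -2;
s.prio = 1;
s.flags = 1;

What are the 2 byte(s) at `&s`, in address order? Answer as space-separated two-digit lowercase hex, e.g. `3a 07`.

err (8b) val=24 bits=0x18 at bit 8: 0x1800
len (1b) val=0 bits=0x0 at bit 7: 0x1800
addr_hi (1b) val=1 bits=0x1 at bit 6: 0x1840
seq (2b) val=-2 bits=0x2 at bit 4: 0x1860
prio (1b) val=1 bits=0x1 at bit 3: 0x1868
flags (3b) val=1 bits=0x1 at bit 0: 0x1869
word = 0x1869 → big-endian bytes:
  [0]=0x18  [1]=0x69

18 69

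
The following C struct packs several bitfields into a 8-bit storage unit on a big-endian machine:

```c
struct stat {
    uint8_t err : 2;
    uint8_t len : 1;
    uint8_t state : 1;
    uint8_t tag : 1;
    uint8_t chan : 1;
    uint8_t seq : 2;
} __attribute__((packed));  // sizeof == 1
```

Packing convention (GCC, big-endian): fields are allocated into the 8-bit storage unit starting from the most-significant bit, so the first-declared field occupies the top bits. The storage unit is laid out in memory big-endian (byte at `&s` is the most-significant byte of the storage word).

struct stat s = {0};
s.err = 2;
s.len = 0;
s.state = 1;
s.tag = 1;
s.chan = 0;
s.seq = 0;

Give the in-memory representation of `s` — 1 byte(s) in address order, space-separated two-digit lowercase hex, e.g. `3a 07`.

err (2b) val=2 bits=0x2 at bit 6: 0x80
len (1b) val=0 bits=0x0 at bit 5: 0x80
state (1b) val=1 bits=0x1 at bit 4: 0x90
tag (1b) val=1 bits=0x1 at bit 3: 0x98
chan (1b) val=0 bits=0x0 at bit 2: 0x98
seq (2b) val=0 bits=0x0 at bit 0: 0x98
word = 0x98 → big-endian bytes:
  [0]=0x98

98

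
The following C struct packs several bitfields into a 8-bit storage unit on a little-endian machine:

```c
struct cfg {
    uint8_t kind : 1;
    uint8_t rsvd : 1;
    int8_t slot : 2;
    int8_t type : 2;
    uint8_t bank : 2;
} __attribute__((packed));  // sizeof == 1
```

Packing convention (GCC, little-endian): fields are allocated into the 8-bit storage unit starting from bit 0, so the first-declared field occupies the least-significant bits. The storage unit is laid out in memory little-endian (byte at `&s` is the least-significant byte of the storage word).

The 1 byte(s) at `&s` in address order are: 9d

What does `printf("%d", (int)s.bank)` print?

2

[0]=0x9d (little-endian) → word 0x9d
kind:1 @ bit 0 → (0x9d>>0)&0x1 = 0x1
rsvd:1 @ bit 1 → (0x9d>>1)&0x1 = 0x0
slot:2 @ bit 2 → (0x9d>>2)&0x3 = 0x3
type:2 @ bit 4 → (0x9d>>4)&0x3 = 0x1
bank:2 @ bit 6 → (0x9d>>6)&0x3 = 0x2  ←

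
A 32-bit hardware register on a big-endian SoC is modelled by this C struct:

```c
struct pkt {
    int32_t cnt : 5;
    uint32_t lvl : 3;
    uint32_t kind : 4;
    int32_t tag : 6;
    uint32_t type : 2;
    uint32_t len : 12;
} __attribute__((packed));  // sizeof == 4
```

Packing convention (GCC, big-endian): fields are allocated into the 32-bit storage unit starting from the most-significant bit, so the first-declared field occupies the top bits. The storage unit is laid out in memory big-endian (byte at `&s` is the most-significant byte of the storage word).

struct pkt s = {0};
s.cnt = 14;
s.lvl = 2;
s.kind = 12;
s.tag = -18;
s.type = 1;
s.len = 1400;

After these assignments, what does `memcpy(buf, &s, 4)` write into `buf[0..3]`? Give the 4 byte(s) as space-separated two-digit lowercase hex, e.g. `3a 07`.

72 cb 95 78

cnt (5b) val=14 bits=0xe at bit 27: 0x70000000
lvl (3b) val=2 bits=0x2 at bit 24: 0x72000000
kind (4b) val=12 bits=0xc at bit 20: 0x72c00000
tag (6b) val=-18 bits=0x2e at bit 14: 0x72cb8000
type (2b) val=1 bits=0x1 at bit 12: 0x72cb9000
len (12b) val=1400 bits=0x578 at bit 0: 0x72cb9578
word = 0x72cb9578 → big-endian bytes:
  [0]=0x72  [1]=0xcb  [2]=0x95  [3]=0x78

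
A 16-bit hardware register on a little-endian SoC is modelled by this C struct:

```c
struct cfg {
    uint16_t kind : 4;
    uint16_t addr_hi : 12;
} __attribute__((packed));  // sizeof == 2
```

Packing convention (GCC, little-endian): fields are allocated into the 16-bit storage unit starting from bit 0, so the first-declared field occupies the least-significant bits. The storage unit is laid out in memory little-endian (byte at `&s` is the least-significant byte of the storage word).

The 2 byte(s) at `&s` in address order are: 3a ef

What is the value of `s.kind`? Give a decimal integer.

10

[0]=0x3a [1]=0xef (little-endian) → word 0xef3a
kind [0+:4] = (word>>0) & 0xf = 10  ←
addr_hi [4+:12] = (word>>4) & 0xfff = 3827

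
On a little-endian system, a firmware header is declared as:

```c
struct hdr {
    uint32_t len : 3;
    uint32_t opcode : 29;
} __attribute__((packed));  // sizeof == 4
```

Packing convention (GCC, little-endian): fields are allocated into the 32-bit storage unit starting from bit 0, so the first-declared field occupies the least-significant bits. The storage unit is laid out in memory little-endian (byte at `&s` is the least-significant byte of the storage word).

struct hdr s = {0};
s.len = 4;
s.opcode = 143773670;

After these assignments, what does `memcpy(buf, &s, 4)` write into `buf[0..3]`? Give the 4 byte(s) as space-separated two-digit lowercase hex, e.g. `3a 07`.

34 7f 8e 44

[0+:3] len=4 & 0x7 = 0x4; word=0x00000004
[3+:29] opcode=143773670 & 0x1fffffff = 0x891cfe6; word=0x448e7f34
word = 0x448e7f34 → little-endian bytes:
  [0]=0x34  [1]=0x7f  [2]=0x8e  [3]=0x44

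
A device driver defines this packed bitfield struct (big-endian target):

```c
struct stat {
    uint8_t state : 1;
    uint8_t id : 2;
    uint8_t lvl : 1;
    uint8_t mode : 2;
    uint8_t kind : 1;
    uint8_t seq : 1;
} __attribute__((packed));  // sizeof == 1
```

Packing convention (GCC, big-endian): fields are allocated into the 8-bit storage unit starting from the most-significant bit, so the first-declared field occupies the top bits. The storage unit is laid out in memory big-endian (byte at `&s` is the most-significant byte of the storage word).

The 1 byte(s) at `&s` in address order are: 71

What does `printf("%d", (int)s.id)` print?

[0]=0x71 (big-endian) → word 0x71
state [7+:1] = (word>>7) & 0x1 = 0
id [5+:2] = (word>>5) & 0x3 = 3  ←
lvl [4+:1] = (word>>4) & 0x1 = 1
mode [2+:2] = (word>>2) & 0x3 = 0
kind [1+:1] = (word>>1) & 0x1 = 0
seq [0+:1] = (word>>0) & 0x1 = 1

3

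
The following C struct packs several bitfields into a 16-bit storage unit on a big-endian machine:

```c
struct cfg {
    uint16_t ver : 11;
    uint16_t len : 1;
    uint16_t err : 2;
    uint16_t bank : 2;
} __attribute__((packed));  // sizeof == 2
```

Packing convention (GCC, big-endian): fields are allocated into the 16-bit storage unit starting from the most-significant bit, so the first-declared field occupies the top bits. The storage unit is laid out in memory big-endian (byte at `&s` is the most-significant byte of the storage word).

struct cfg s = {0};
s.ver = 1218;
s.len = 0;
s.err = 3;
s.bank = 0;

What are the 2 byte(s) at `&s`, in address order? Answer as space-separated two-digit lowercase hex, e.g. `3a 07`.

98 4c

ver:11 = 1218 → 0x4c2 << 5 → word 0x9840
len:1 = 0 → 0x0 << 4 → word 0x9840
err:2 = 3 → 0x3 << 2 → word 0x984c
bank:2 = 0 → 0x0 << 0 → word 0x984c
word = 0x984c → big-endian bytes:
  [0]=0x98  [1]=0x4c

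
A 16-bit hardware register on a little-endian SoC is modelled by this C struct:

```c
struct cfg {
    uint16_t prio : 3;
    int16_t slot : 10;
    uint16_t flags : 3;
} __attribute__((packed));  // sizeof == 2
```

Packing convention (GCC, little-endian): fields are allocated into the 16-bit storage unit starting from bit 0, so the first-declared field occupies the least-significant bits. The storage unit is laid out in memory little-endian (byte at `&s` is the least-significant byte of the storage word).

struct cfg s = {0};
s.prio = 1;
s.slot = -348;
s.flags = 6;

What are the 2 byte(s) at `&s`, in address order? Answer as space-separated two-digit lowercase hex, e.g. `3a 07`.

21 d5

prio:3 = 1 → 0x1 << 0 → word 0x0001
slot:10 = -348 → 0x2a4 << 3 → word 0x1521
flags:3 = 6 → 0x6 << 13 → word 0xd521
word = 0xd521 → little-endian bytes:
  [0]=0x21  [1]=0xd5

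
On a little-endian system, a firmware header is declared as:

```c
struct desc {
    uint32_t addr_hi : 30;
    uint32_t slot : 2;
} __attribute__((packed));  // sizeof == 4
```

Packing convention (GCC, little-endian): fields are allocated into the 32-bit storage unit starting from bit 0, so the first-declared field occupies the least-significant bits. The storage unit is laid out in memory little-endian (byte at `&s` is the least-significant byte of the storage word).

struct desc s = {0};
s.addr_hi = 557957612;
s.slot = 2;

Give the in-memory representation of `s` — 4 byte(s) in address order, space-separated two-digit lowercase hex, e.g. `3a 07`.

ec c1 41 a1

addr_hi (30b) val=557957612 bits=0x2141c1ec at bit 0: 0x2141c1ec
slot (2b) val=2 bits=0x2 at bit 30: 0xa141c1ec
word = 0xa141c1ec → little-endian bytes:
  [0]=0xec  [1]=0xc1  [2]=0x41  [3]=0xa1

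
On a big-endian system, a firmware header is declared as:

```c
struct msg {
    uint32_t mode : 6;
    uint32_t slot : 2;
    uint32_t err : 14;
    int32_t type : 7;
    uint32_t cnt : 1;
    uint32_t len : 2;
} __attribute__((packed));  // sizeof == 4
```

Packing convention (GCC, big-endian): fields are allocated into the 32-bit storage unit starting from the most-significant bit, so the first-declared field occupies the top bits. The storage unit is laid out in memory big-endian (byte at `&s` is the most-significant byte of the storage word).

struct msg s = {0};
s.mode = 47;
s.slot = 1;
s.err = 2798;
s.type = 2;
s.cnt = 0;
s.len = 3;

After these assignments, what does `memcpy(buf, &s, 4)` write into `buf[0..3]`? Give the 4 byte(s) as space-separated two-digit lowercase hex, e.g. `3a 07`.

bd 2b b8 13

mode:6 = 47 → 0x2f << 26 → word 0xbc000000
slot:2 = 1 → 0x1 << 24 → word 0xbd000000
err:14 = 2798 → 0xaee << 10 → word 0xbd2bb800
type:7 = 2 → 0x2 << 3 → word 0xbd2bb810
cnt:1 = 0 → 0x0 << 2 → word 0xbd2bb810
len:2 = 3 → 0x3 << 0 → word 0xbd2bb813
word = 0xbd2bb813 → big-endian bytes:
  [0]=0xbd  [1]=0x2b  [2]=0xb8  [3]=0x13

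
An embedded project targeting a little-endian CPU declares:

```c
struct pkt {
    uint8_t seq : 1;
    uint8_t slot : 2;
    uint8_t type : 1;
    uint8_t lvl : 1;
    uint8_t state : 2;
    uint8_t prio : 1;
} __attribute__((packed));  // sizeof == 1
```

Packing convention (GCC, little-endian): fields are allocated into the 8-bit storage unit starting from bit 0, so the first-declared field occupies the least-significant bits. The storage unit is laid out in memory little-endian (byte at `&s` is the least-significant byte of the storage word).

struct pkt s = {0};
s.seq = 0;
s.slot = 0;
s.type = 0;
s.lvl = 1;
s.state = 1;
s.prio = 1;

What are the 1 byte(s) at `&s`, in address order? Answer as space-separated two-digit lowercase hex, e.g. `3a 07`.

b0

seq:1 = 0 → 0x0 << 0 → word 0x00
slot:2 = 0 → 0x0 << 1 → word 0x00
type:1 = 0 → 0x0 << 3 → word 0x00
lvl:1 = 1 → 0x1 << 4 → word 0x10
state:2 = 1 → 0x1 << 5 → word 0x30
prio:1 = 1 → 0x1 << 7 → word 0xb0
word = 0xb0 → little-endian bytes:
  [0]=0xb0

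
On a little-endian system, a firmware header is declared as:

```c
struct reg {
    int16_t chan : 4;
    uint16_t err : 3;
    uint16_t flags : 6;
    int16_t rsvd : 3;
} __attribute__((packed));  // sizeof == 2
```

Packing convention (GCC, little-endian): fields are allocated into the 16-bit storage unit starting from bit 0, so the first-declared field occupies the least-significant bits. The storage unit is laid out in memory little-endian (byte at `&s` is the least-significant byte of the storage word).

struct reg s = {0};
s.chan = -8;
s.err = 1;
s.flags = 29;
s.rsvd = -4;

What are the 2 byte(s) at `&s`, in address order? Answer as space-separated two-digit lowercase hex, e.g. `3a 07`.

98 8e

chan:4 = -8 → 0x8 << 0 → word 0x0008
err:3 = 1 → 0x1 << 4 → word 0x0018
flags:6 = 29 → 0x1d << 7 → word 0x0e98
rsvd:3 = -4 → 0x4 << 13 → word 0x8e98
word = 0x8e98 → little-endian bytes:
  [0]=0x98  [1]=0x8e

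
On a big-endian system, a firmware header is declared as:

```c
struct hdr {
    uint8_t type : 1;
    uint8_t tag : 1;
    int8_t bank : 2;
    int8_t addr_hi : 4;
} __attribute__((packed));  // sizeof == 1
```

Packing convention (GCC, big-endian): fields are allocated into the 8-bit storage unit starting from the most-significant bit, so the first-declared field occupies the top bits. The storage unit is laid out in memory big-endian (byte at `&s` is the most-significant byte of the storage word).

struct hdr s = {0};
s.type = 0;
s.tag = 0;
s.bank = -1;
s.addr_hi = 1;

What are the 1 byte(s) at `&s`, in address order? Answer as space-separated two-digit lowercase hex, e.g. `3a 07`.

[7+:1] type=0 & 0x1 = 0x0; word=0x00
[6+:1] tag=0 & 0x1 = 0x0; word=0x00
[4+:2] bank=-1 & 0x3 = 0x3; word=0x30
[0+:4] addr_hi=1 & 0xf = 0x1; word=0x31
word = 0x31 → big-endian bytes:
  [0]=0x31

31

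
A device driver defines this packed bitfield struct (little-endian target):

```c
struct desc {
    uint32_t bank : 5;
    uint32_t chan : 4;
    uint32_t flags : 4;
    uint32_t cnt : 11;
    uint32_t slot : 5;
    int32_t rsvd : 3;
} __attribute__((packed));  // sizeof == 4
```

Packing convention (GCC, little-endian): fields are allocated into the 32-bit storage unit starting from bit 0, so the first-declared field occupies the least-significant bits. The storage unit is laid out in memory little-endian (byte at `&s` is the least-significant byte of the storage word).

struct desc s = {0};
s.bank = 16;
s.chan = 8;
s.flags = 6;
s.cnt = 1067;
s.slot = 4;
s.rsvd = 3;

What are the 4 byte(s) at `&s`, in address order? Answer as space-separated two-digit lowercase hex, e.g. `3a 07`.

10 6d 85 64

bank:5 = 16 → 0x10 << 0 → word 0x00000010
chan:4 = 8 → 0x8 << 5 → word 0x00000110
flags:4 = 6 → 0x6 << 9 → word 0x00000d10
cnt:11 = 1067 → 0x42b << 13 → word 0x00856d10
slot:5 = 4 → 0x4 << 24 → word 0x04856d10
rsvd:3 = 3 → 0x3 << 29 → word 0x64856d10
word = 0x64856d10 → little-endian bytes:
  [0]=0x10  [1]=0x6d  [2]=0x85  [3]=0x64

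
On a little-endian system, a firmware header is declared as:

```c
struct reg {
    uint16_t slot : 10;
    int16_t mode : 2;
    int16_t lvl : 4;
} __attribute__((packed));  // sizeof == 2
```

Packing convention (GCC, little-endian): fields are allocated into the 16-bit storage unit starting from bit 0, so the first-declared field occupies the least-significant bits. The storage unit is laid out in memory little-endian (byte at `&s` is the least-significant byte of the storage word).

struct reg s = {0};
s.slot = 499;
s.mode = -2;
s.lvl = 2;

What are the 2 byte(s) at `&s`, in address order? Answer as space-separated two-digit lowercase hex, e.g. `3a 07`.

f3 29

slot (10b) val=499 bits=0x1f3 at bit 0: 0x01f3
mode (2b) val=-2 bits=0x2 at bit 10: 0x09f3
lvl (4b) val=2 bits=0x2 at bit 12: 0x29f3
word = 0x29f3 → little-endian bytes:
  [0]=0xf3  [1]=0x29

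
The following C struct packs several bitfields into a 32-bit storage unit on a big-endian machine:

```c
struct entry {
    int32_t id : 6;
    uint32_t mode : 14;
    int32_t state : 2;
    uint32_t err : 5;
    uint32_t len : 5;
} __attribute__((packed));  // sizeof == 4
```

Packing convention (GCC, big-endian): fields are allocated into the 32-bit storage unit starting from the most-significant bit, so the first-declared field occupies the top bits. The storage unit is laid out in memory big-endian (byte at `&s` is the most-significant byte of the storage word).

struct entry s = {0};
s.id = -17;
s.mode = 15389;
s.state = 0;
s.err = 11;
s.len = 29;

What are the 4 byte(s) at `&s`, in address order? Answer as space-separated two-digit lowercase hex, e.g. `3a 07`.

bf c1 d1 7d

id:6 = -17 → 0x2f << 26 → word 0xbc000000
mode:14 = 15389 → 0x3c1d << 12 → word 0xbfc1d000
state:2 = 0 → 0x0 << 10 → word 0xbfc1d000
err:5 = 11 → 0xb << 5 → word 0xbfc1d160
len:5 = 29 → 0x1d << 0 → word 0xbfc1d17d
word = 0xbfc1d17d → big-endian bytes:
  [0]=0xbf  [1]=0xc1  [2]=0xd1  [3]=0x7d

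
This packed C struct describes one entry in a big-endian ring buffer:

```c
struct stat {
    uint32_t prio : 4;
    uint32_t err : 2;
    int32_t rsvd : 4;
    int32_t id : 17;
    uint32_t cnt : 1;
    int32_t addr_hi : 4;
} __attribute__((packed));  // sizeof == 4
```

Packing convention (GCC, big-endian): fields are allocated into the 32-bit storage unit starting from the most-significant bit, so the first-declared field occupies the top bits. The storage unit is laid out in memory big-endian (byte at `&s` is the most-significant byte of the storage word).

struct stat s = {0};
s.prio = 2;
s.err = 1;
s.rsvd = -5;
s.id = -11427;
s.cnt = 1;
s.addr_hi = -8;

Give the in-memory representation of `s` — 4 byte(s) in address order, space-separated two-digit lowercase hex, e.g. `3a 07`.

[28+:4] prio=2 & 0xf = 0x2; word=0x20000000
[26+:2] err=1 & 0x3 = 0x1; word=0x24000000
[22+:4] rsvd=-5 & 0xf = 0xb; word=0x26c00000
[5+:17] id=-11427 & 0x1ffff = 0x1d35d; word=0x26fa6ba0
[4+:1] cnt=1 & 0x1 = 0x1; word=0x26fa6bb0
[0+:4] addr_hi=-8 & 0xf = 0x8; word=0x26fa6bb8
word = 0x26fa6bb8 → big-endian bytes:
  [0]=0x26  [1]=0xfa  [2]=0x6b  [3]=0xb8

26 fa 6b b8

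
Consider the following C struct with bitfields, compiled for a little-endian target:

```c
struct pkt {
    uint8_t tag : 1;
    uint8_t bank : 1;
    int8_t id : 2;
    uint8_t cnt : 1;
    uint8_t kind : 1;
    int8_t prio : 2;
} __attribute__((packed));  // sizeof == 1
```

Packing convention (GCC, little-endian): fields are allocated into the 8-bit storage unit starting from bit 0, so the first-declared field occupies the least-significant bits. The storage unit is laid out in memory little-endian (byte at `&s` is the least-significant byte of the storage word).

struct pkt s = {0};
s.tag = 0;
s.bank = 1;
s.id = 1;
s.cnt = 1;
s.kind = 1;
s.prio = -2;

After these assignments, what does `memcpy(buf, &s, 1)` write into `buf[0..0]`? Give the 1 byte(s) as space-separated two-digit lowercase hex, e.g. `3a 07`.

b6

tag (1b) val=0 bits=0x0 at bit 0: 0x00
bank (1b) val=1 bits=0x1 at bit 1: 0x02
id (2b) val=1 bits=0x1 at bit 2: 0x06
cnt (1b) val=1 bits=0x1 at bit 4: 0x16
kind (1b) val=1 bits=0x1 at bit 5: 0x36
prio (2b) val=-2 bits=0x2 at bit 6: 0xb6
word = 0xb6 → little-endian bytes:
  [0]=0xb6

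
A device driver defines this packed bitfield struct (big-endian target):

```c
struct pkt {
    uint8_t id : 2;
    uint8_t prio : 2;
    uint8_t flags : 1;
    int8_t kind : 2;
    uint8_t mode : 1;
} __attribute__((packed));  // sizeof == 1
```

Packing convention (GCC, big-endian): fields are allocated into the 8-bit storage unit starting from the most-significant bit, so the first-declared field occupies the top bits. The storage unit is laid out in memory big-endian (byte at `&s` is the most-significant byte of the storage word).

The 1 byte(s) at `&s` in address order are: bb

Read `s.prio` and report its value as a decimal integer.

3

[0]=0xbb (big-endian) → word 0xbb
id:2 @ bit 6 → (0xbb>>6)&0x3 = 0x2
prio:2 @ bit 4 → (0xbb>>4)&0x3 = 0x3  ←
flags:1 @ bit 3 → (0xbb>>3)&0x1 = 0x1
kind:2 @ bit 1 → (0xbb>>1)&0x3 = 0x1
mode:1 @ bit 0 → (0xbb>>0)&0x1 = 0x1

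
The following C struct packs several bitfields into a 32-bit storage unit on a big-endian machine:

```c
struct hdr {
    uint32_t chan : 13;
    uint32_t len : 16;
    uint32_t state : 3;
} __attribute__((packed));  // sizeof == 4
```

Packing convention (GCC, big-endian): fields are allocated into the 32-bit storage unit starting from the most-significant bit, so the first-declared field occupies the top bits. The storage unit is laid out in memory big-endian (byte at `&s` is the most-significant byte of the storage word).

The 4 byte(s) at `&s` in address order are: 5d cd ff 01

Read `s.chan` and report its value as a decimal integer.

[0]=0x5d [1]=0xcd [2]=0xff [3]=0x01 (big-endian) → word 0x5dcdff01
chan:13 @ bit 19 → (0x5dcdff01>>19)&0x1fff = 0xbb9  ←
len:16 @ bit 3 → (0x5dcdff01>>3)&0xffff = 0xbfe0
state:3 @ bit 0 → (0x5dcdff01>>0)&0x7 = 0x1

3001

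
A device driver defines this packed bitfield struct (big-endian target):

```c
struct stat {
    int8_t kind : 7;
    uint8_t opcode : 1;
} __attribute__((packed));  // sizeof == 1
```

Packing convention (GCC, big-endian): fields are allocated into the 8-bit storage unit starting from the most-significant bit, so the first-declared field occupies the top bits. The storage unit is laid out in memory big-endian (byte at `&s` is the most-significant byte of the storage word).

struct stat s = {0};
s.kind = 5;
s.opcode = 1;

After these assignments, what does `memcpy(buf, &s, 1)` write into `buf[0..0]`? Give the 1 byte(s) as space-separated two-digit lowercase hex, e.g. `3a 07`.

0b

[1+:7] kind=5 & 0x7f = 0x5; word=0x0a
[0+:1] opcode=1 & 0x1 = 0x1; word=0x0b
word = 0x0b → big-endian bytes:
  [0]=0x0b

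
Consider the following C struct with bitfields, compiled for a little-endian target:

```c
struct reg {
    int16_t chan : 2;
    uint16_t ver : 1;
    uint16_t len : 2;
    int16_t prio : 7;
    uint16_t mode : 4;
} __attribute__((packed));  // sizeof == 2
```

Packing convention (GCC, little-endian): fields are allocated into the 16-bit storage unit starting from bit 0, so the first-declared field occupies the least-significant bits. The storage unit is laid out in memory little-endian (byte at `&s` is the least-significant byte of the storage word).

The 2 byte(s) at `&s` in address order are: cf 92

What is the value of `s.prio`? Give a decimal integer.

[0]=0xcf [1]=0x92 (little-endian) → word 0x92cf
chan:2 @ bit 0 → (0x92cf>>0)&0x3 = 0x3
ver:1 @ bit 2 → (0x92cf>>2)&0x1 = 0x1
len:2 @ bit 3 → (0x92cf>>3)&0x3 = 0x1
prio:7 @ bit 5 → (0x92cf>>5)&0x7f = 0x16  ←
mode:4 @ bit 12 → (0x92cf>>12)&0xf = 0x9
prio signed 7b, MSB=0: value = 22

22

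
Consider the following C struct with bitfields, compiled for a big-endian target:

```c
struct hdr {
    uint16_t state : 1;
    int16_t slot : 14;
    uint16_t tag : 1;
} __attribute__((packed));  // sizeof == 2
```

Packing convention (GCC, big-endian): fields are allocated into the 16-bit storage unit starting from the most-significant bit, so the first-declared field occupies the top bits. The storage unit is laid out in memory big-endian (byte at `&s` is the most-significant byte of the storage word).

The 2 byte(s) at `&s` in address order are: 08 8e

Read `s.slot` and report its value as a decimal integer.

[0]=0x08 [1]=0x8e (big-endian) → word 0x088e
state [15+:1] = (word>>15) & 0x1 = 0
slot [1+:14] = (word>>1) & 0x3fff = 1095  ←
tag [0+:1] = (word>>0) & 0x1 = 0
slot signed 14b, MSB=0: value = 1095

1095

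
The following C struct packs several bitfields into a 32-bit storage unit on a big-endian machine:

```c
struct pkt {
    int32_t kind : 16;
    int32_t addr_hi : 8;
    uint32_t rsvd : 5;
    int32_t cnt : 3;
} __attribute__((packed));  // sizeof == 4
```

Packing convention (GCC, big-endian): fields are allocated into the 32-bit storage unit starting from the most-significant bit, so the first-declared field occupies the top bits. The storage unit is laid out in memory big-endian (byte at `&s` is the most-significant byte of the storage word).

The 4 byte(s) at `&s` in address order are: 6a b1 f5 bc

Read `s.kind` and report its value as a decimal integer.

[0]=0x6a [1]=0xb1 [2]=0xf5 [3]=0xbc (big-endian) → word 0x6ab1f5bc
kind:16 @ bit 16 → (0x6ab1f5bc>>16)&0xffff = 0x6ab1  ←
addr_hi:8 @ bit 8 → (0x6ab1f5bc>>8)&0xff = 0xf5
rsvd:5 @ bit 3 → (0x6ab1f5bc>>3)&0x1f = 0x17
cnt:3 @ bit 0 → (0x6ab1f5bc>>0)&0x7 = 0x4
kind signed 16b, MSB=0: value = 27313

27313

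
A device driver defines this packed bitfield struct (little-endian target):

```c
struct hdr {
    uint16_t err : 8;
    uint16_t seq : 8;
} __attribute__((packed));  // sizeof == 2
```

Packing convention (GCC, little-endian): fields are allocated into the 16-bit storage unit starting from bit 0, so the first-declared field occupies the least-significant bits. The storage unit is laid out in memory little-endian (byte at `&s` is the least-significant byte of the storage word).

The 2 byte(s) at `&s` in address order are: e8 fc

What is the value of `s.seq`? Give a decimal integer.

252

[0]=0xe8 [1]=0xfc (little-endian) → word 0xfce8
err:8 @ bit 0 → (0xfce8>>0)&0xff = 0xe8
seq:8 @ bit 8 → (0xfce8>>8)&0xff = 0xfc  ←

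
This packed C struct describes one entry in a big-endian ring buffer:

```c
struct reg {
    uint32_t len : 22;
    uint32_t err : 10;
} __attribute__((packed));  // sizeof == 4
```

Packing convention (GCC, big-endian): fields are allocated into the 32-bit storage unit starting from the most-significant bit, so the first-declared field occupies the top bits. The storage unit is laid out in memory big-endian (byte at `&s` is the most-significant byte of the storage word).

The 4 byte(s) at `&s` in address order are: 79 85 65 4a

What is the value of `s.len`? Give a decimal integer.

[0]=0x79 [1]=0x85 [2]=0x65 [3]=0x4a (big-endian) → word 0x7985654a
len [10+:22] = (word>>10) & 0x3fffff = 1991001  ←
err [0+:10] = (word>>0) & 0x3ff = 330

1991001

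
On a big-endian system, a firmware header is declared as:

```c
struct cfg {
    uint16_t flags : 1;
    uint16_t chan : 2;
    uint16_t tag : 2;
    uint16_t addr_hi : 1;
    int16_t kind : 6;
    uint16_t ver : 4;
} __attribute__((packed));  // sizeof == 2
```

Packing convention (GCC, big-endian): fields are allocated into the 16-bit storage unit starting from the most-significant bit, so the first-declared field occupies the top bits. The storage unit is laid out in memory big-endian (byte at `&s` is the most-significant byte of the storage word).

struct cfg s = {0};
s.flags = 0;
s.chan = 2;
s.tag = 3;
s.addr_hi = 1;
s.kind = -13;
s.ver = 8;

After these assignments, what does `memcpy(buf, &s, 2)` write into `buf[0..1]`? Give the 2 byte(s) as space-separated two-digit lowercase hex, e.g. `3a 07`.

5f 38

flags (1b) val=0 bits=0x0 at bit 15: 0x0000
chan (2b) val=2 bits=0x2 at bit 13: 0x4000
tag (2b) val=3 bits=0x3 at bit 11: 0x5800
addr_hi (1b) val=1 bits=0x1 at bit 10: 0x5c00
kind (6b) val=-13 bits=0x33 at bit 4: 0x5f30
ver (4b) val=8 bits=0x8 at bit 0: 0x5f38
word = 0x5f38 → big-endian bytes:
  [0]=0x5f  [1]=0x38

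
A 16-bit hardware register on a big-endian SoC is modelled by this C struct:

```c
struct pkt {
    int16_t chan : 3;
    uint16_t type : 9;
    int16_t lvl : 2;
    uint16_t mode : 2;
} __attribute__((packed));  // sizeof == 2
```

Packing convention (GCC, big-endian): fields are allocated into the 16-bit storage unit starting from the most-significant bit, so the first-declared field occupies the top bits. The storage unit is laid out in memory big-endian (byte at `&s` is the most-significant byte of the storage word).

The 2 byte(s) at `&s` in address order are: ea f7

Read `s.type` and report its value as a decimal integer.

175

[0]=0xea [1]=0xf7 (big-endian) → word 0xeaf7
chan [13+:3] = (word>>13) & 0x7 = 7
type [4+:9] = (word>>4) & 0x1ff = 175  ←
lvl [2+:2] = (word>>2) & 0x3 = 1
mode [0+:2] = (word>>0) & 0x3 = 3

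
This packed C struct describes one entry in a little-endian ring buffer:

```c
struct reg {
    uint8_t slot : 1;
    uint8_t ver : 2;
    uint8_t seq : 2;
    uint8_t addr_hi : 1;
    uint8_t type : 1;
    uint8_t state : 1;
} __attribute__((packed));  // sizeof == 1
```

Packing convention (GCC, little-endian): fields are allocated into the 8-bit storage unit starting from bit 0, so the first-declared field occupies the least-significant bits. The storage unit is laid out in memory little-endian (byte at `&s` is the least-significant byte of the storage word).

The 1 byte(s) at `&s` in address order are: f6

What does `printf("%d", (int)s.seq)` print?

[0]=0xf6 (little-endian) → word 0xf6
slot [0+:1] = (word>>0) & 0x1 = 0
ver [1+:2] = (word>>1) & 0x3 = 3
seq [3+:2] = (word>>3) & 0x3 = 2  ←
addr_hi [5+:1] = (word>>5) & 0x1 = 1
type [6+:1] = (word>>6) & 0x1 = 1
state [7+:1] = (word>>7) & 0x1 = 1

2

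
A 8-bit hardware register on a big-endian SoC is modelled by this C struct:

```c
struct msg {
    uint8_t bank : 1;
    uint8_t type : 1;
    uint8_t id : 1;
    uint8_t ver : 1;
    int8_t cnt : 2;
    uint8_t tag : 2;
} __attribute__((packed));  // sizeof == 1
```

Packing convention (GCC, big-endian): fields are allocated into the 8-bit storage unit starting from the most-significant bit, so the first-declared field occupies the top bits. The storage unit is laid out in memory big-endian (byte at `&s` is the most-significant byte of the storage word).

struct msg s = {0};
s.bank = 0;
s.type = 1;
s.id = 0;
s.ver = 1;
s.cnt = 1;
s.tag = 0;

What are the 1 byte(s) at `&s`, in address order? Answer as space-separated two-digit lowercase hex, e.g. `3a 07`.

bank (1b) val=0 bits=0x0 at bit 7: 0x00
type (1b) val=1 bits=0x1 at bit 6: 0x40
id (1b) val=0 bits=0x0 at bit 5: 0x40
ver (1b) val=1 bits=0x1 at bit 4: 0x50
cnt (2b) val=1 bits=0x1 at bit 2: 0x54
tag (2b) val=0 bits=0x0 at bit 0: 0x54
word = 0x54 → big-endian bytes:
  [0]=0x54

54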